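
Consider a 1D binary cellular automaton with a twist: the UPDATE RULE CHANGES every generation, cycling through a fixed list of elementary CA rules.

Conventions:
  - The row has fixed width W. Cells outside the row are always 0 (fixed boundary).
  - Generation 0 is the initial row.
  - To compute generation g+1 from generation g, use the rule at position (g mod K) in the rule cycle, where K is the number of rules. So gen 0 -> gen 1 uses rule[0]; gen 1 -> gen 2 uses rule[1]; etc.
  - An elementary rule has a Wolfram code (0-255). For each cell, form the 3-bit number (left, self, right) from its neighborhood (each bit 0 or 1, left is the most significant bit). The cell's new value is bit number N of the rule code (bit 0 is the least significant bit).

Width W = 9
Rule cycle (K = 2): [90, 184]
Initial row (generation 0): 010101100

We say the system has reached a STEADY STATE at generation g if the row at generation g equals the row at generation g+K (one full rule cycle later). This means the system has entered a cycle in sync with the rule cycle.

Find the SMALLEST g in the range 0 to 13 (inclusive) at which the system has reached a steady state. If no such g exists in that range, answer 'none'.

Gen 0: 010101100
Gen 1 (rule 90): 100001110
Gen 2 (rule 184): 010001101
Gen 3 (rule 90): 101011100
Gen 4 (rule 184): 010111010
Gen 5 (rule 90): 100101001
Gen 6 (rule 184): 010010100
Gen 7 (rule 90): 101100010
Gen 8 (rule 184): 011010001
Gen 9 (rule 90): 111001010
Gen 10 (rule 184): 110100101
Gen 11 (rule 90): 110011000
Gen 12 (rule 184): 101010100
Gen 13 (rule 90): 000000010
Gen 14 (rule 184): 000000001
Gen 15 (rule 90): 000000010

Answer: 13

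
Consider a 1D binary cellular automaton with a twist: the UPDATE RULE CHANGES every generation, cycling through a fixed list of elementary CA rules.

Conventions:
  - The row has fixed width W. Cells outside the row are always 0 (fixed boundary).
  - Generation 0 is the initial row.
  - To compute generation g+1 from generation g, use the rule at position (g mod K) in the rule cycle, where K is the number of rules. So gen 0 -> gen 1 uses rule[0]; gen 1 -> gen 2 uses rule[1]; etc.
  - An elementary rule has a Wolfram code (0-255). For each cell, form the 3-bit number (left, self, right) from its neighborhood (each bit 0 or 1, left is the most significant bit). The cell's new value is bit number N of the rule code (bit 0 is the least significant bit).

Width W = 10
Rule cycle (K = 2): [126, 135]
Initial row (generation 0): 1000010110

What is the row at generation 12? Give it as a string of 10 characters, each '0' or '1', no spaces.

Answer: 0100010000

Derivation:
Gen 0: 1000010110
Gen 1 (rule 126): 1100111111
Gen 2 (rule 135): 0001011110
Gen 3 (rule 126): 0011110011
Gen 4 (rule 135): 1101100100
Gen 5 (rule 126): 1111111110
Gen 6 (rule 135): 0111111100
Gen 7 (rule 126): 1100000110
Gen 8 (rule 135): 0001111000
Gen 9 (rule 126): 0011001100
Gen 10 (rule 135): 1100010001
Gen 11 (rule 126): 1110111011
Gen 12 (rule 135): 0100010000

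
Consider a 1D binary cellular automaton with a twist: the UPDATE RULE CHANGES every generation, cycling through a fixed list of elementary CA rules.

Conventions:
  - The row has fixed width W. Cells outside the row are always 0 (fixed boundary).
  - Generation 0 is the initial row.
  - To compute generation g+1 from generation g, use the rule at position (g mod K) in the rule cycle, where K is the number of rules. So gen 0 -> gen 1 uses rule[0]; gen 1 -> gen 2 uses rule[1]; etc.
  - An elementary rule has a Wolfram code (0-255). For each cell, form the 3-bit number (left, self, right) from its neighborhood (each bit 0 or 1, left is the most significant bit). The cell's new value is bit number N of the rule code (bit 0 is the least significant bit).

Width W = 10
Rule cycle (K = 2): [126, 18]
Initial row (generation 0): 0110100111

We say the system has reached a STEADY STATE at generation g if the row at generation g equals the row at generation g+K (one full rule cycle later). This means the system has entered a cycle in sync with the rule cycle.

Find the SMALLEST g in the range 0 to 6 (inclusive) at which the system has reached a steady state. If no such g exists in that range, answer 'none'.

Gen 0: 0110100111
Gen 1 (rule 126): 1111111101
Gen 2 (rule 18): 0000000000
Gen 3 (rule 126): 0000000000
Gen 4 (rule 18): 0000000000
Gen 5 (rule 126): 0000000000
Gen 6 (rule 18): 0000000000
Gen 7 (rule 126): 0000000000
Gen 8 (rule 18): 0000000000

Answer: 2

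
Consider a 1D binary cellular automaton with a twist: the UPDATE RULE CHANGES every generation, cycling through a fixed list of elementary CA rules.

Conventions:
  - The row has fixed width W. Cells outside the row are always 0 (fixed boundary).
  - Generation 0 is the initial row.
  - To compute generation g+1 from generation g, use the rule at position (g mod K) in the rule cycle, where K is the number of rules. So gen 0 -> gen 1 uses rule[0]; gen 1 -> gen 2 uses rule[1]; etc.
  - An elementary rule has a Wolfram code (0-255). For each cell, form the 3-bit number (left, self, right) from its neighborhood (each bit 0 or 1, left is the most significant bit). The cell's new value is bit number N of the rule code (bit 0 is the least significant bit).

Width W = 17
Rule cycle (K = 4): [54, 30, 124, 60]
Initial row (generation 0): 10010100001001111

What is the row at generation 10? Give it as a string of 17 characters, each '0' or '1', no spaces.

Answer: 10001110011100100

Derivation:
Gen 0: 10010100001001111
Gen 1 (rule 54): 11111110011110000
Gen 2 (rule 30): 10000001110001000
Gen 3 (rule 124): 11000001011001100
Gen 4 (rule 60): 10100001110101010
Gen 5 (rule 54): 11110010001111111
Gen 6 (rule 30): 10001111011000000
Gen 7 (rule 124): 11001001111100000
Gen 8 (rule 60): 10101101000010000
Gen 9 (rule 54): 11110011100111000
Gen 10 (rule 30): 10001110011100100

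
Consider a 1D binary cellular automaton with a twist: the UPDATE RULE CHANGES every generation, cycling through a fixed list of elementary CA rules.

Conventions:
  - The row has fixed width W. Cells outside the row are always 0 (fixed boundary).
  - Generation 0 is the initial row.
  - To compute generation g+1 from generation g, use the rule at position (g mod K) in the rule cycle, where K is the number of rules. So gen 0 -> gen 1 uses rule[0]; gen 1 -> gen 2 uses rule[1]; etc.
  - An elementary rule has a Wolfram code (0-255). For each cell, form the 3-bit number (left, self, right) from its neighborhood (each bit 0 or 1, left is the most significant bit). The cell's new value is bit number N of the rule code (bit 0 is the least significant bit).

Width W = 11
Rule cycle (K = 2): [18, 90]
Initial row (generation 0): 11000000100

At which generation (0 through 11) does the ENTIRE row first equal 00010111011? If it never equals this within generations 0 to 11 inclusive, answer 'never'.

Gen 0: 11000000100
Gen 1 (rule 18): 00100001010
Gen 2 (rule 90): 01010010001
Gen 3 (rule 18): 10001101010
Gen 4 (rule 90): 01011100001
Gen 5 (rule 18): 10000010010
Gen 6 (rule 90): 01000101101
Gen 7 (rule 18): 10101000000
Gen 8 (rule 90): 00000100000
Gen 9 (rule 18): 00001010000
Gen 10 (rule 90): 00010001000
Gen 11 (rule 18): 00101010100

Answer: never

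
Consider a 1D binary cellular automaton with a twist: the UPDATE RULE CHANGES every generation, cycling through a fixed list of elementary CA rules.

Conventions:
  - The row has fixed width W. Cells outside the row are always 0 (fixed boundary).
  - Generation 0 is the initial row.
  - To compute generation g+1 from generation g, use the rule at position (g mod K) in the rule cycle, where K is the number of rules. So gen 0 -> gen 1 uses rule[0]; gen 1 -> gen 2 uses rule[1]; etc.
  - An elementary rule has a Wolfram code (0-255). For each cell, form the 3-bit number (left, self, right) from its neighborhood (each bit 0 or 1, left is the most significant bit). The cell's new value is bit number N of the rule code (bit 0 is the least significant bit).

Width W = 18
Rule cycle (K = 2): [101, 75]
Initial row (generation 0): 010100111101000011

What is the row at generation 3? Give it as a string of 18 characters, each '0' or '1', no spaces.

Gen 0: 010100111101000011
Gen 1 (rule 101): 011100000111011001
Gen 2 (rule 75): 110101111101011010
Gen 3 (rule 101): 011110000111101110

Answer: 011110000111101110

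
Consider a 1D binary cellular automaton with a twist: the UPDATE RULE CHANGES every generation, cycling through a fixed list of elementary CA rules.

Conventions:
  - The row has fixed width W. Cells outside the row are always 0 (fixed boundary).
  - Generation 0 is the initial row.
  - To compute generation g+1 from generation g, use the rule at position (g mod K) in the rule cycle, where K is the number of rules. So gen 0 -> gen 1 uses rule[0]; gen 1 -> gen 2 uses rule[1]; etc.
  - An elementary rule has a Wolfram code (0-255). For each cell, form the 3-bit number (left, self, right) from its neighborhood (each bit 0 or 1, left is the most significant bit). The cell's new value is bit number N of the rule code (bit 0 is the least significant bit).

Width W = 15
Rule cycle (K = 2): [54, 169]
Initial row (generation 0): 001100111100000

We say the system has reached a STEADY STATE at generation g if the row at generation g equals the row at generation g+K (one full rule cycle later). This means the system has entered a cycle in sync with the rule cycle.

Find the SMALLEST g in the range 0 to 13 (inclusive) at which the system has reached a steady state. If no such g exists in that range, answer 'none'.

Gen 0: 001100111100000
Gen 1 (rule 54): 010011000010000
Gen 2 (rule 169): 000010011000111
Gen 3 (rule 54): 000111100101000
Gen 4 (rule 169): 110111000010011
Gen 5 (rule 54): 001000100111100
Gen 6 (rule 169): 100010000111001
Gen 7 (rule 54): 110111001000111
Gen 8 (rule 169): 101110000010110
Gen 9 (rule 54): 110001000111001
Gen 10 (rule 169): 100100010110000
Gen 11 (rule 54): 111110111001000
Gen 12 (rule 169): 111101110000011
Gen 13 (rule 54): 000010001000100
Gen 14 (rule 169): 111000100010001
Gen 15 (rule 54): 000101110111011

Answer: none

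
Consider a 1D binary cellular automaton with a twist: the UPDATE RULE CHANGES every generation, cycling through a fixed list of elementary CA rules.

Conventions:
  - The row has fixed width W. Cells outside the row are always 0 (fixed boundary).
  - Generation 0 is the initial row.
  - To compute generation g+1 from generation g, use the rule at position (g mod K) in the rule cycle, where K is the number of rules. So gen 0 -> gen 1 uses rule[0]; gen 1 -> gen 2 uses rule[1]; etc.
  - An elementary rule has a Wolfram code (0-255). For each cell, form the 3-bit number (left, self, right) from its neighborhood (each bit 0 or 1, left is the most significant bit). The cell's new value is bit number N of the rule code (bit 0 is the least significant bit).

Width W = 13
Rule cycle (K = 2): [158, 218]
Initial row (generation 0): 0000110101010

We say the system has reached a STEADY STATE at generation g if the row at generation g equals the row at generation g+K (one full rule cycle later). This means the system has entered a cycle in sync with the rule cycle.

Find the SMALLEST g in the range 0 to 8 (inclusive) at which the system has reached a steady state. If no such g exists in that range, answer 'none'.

Answer: 8

Derivation:
Gen 0: 0000110101010
Gen 1 (rule 158): 0001100101011
Gen 2 (rule 218): 0011111000011
Gen 3 (rule 158): 0111110100110
Gen 4 (rule 218): 1111110011111
Gen 5 (rule 158): 1111101111110
Gen 6 (rule 218): 1111101111111
Gen 7 (rule 158): 1111001111110
Gen 8 (rule 218): 1111111111111
Gen 9 (rule 158): 1111111111110
Gen 10 (rule 218): 1111111111111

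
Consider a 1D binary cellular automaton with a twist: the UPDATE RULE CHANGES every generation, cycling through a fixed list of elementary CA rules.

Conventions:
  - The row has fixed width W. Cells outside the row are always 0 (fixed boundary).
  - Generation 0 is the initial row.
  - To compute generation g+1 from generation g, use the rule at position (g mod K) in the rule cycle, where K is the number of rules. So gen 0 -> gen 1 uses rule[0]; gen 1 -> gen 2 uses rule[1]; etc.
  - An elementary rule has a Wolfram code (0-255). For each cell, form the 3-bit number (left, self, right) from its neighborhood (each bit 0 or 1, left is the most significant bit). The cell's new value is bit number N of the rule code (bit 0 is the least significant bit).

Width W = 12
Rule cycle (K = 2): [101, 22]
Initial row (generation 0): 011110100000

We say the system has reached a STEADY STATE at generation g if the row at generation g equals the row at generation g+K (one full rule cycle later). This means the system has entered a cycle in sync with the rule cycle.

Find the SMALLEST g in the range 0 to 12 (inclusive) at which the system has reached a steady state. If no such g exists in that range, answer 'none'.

Answer: 2

Derivation:
Gen 0: 011110100000
Gen 1 (rule 101): 000011101111
Gen 2 (rule 22): 000100000000
Gen 3 (rule 101): 110101111111
Gen 4 (rule 22): 000100000000
Gen 5 (rule 101): 110101111111
Gen 6 (rule 22): 000100000000
Gen 7 (rule 101): 110101111111
Gen 8 (rule 22): 000100000000
Gen 9 (rule 101): 110101111111
Gen 10 (rule 22): 000100000000
Gen 11 (rule 101): 110101111111
Gen 12 (rule 22): 000100000000
Gen 13 (rule 101): 110101111111
Gen 14 (rule 22): 000100000000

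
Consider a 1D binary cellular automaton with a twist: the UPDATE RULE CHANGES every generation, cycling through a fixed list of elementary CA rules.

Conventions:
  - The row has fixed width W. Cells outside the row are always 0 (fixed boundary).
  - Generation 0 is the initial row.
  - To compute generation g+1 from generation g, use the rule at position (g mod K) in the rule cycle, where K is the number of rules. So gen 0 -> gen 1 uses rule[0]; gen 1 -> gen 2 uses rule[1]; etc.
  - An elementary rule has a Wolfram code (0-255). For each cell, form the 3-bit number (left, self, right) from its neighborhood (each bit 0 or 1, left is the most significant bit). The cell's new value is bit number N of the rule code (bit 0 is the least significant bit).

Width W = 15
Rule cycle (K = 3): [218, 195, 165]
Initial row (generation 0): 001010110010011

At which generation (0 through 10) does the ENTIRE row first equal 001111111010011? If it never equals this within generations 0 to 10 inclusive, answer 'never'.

Answer: 7

Derivation:
Gen 0: 001010110010011
Gen 1 (rule 218): 010000111101111
Gen 2 (rule 195): 100111011100111
Gen 3 (rule 165): 100010101000010
Gen 4 (rule 218): 010100000100101
Gen 5 (rule 195): 100001111001000
Gen 6 (rule 165): 101100110001011
Gen 7 (rule 218): 001111111010011
Gen 8 (rule 195): 110111111000101
Gen 9 (rule 165): 001011110010111
Gen 10 (rule 218): 010011111100111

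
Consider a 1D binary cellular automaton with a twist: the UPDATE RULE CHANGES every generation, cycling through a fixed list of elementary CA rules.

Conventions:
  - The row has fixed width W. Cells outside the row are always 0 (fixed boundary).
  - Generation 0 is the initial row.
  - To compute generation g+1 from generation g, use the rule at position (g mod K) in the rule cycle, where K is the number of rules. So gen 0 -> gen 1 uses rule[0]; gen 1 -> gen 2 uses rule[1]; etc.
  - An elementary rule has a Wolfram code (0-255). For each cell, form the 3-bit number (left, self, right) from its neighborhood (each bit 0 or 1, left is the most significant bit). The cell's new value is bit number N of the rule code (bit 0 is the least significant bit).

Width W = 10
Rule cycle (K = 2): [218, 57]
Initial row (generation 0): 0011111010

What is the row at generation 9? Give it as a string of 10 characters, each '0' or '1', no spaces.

Gen 0: 0011111010
Gen 1 (rule 218): 0111111001
Gen 2 (rule 57): 0100000100
Gen 3 (rule 218): 1010001010
Gen 4 (rule 57): 0101100101
Gen 5 (rule 218): 1001111000
Gen 6 (rule 57): 0101000111
Gen 7 (rule 218): 1000101111
Gen 8 (rule 57): 0110011000
Gen 9 (rule 218): 1111111100

Answer: 1111111100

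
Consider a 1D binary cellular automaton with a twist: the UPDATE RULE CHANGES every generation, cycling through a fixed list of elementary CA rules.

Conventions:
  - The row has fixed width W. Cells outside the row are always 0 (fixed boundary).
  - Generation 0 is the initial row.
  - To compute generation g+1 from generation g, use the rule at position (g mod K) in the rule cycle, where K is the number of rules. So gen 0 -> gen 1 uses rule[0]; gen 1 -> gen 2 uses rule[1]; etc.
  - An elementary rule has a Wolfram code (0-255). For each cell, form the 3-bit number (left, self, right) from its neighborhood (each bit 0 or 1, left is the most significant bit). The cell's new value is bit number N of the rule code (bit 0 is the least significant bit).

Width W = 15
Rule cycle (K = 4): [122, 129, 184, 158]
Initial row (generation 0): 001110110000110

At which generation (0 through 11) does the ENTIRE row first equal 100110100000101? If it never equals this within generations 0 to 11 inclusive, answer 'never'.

Answer: never

Derivation:
Gen 0: 001110110000110
Gen 1 (rule 122): 011011111001111
Gen 2 (rule 129): 000001110000110
Gen 3 (rule 184): 000001101000101
Gen 4 (rule 158): 000011001101101
Gen 5 (rule 122): 000111111111110
Gen 6 (rule 129): 110011111111100
Gen 7 (rule 184): 101011111111010
Gen 8 (rule 158): 101011111110011
Gen 9 (rule 122): 010110000011111
Gen 10 (rule 129): 000000111001110
Gen 11 (rule 184): 000000110101101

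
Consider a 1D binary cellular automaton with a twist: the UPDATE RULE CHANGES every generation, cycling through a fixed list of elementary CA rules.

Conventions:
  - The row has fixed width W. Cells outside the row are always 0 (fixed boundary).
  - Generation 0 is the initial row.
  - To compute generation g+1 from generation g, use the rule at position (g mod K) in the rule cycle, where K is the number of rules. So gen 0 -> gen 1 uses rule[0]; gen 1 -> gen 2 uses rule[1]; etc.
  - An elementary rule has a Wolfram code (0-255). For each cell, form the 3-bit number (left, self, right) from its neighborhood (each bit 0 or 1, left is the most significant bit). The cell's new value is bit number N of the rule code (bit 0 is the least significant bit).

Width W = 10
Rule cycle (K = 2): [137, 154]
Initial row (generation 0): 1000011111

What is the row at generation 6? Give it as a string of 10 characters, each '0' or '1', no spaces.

Answer: 0001010010

Derivation:
Gen 0: 1000011111
Gen 1 (rule 137): 0011011110
Gen 2 (rule 154): 0110011101
Gen 3 (rule 137): 0100011000
Gen 4 (rule 154): 1010110100
Gen 5 (rule 137): 0000100001
Gen 6 (rule 154): 0001010010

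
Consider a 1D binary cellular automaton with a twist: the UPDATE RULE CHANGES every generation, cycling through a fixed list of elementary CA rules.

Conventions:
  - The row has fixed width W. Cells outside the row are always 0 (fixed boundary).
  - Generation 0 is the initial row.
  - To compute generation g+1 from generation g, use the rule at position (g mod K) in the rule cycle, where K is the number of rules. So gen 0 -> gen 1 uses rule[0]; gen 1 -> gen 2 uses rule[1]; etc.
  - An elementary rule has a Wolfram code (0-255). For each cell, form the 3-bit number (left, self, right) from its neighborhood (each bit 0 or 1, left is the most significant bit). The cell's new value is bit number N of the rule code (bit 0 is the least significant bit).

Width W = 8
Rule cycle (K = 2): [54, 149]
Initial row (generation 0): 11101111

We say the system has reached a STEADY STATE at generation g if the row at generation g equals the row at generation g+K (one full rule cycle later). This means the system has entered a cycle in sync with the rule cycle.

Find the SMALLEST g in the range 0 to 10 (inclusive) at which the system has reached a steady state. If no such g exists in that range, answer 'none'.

Answer: 10

Derivation:
Gen 0: 11101111
Gen 1 (rule 54): 00010000
Gen 2 (rule 149): 11011111
Gen 3 (rule 54): 00100000
Gen 4 (rule 149): 10111111
Gen 5 (rule 54): 11000000
Gen 6 (rule 149): 00111111
Gen 7 (rule 54): 01000000
Gen 8 (rule 149): 01111111
Gen 9 (rule 54): 10000000
Gen 10 (rule 149): 11111111
Gen 11 (rule 54): 00000000
Gen 12 (rule 149): 11111111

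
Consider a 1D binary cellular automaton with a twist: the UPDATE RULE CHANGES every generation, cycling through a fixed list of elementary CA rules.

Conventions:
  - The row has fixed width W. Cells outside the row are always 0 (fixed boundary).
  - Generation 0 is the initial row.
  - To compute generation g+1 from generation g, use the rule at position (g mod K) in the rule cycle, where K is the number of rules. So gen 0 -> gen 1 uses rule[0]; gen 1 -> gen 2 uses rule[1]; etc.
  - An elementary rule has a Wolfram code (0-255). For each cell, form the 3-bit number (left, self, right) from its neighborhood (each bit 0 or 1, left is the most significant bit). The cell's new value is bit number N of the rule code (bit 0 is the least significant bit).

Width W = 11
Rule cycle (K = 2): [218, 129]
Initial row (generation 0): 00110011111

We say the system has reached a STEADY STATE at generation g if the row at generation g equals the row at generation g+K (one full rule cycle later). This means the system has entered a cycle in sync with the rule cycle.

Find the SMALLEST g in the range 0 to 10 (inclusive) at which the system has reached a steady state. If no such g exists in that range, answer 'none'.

Answer: 1

Derivation:
Gen 0: 00110011111
Gen 1 (rule 218): 01111111111
Gen 2 (rule 129): 00111111110
Gen 3 (rule 218): 01111111111
Gen 4 (rule 129): 00111111110
Gen 5 (rule 218): 01111111111
Gen 6 (rule 129): 00111111110
Gen 7 (rule 218): 01111111111
Gen 8 (rule 129): 00111111110
Gen 9 (rule 218): 01111111111
Gen 10 (rule 129): 00111111110
Gen 11 (rule 218): 01111111111
Gen 12 (rule 129): 00111111110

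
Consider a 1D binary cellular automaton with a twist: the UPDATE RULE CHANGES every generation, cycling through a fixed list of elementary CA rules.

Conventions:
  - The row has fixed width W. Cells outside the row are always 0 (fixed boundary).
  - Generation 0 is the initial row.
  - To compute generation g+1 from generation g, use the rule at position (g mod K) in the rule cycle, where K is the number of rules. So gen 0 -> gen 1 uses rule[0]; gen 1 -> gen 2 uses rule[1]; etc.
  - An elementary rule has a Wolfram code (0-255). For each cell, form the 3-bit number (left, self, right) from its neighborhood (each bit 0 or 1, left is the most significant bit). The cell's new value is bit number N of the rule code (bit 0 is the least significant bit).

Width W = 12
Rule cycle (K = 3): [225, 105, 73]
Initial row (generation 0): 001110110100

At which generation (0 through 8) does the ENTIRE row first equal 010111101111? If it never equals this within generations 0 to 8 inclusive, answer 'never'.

Gen 0: 001110110100
Gen 1 (rule 225): 100111011001
Gen 2 (rule 105): 000101111000
Gen 3 (rule 73): 110001001011
Gen 4 (rule 225): 010100000101
Gen 5 (rule 105): 001001110010
Gen 6 (rule 73): 100001010000
Gen 7 (rule 225): 001100100111
Gen 8 (rule 105): 101100000101

Answer: never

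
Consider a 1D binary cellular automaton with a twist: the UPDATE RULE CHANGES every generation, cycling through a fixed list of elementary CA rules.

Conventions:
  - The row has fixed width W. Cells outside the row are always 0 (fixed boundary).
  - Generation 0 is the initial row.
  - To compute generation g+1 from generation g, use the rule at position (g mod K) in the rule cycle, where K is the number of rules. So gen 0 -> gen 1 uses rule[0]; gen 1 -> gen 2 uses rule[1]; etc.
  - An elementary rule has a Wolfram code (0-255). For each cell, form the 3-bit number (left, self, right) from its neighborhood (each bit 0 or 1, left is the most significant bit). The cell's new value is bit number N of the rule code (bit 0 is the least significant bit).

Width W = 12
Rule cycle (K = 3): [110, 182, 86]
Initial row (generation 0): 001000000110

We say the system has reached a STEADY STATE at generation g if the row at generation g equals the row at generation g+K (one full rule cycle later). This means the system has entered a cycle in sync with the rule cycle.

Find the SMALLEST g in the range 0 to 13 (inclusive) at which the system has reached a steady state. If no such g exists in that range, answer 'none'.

Gen 0: 001000000110
Gen 1 (rule 110): 011000001110
Gen 2 (rule 182): 100100010101
Gen 3 (rule 86): 111110110101
Gen 4 (rule 110): 100011111111
Gen 5 (rule 182): 110101111110
Gen 6 (rule 86): 010100000011
Gen 7 (rule 110): 111100000111
Gen 8 (rule 182): 011010001010
Gen 9 (rule 86): 101011011011
Gen 10 (rule 110): 111111111111
Gen 11 (rule 182): 011111111110
Gen 12 (rule 86): 100000000011
Gen 13 (rule 110): 100000000111
Gen 14 (rule 182): 110000001010
Gen 15 (rule 86): 011000011011
Gen 16 (rule 110): 111000111111

Answer: none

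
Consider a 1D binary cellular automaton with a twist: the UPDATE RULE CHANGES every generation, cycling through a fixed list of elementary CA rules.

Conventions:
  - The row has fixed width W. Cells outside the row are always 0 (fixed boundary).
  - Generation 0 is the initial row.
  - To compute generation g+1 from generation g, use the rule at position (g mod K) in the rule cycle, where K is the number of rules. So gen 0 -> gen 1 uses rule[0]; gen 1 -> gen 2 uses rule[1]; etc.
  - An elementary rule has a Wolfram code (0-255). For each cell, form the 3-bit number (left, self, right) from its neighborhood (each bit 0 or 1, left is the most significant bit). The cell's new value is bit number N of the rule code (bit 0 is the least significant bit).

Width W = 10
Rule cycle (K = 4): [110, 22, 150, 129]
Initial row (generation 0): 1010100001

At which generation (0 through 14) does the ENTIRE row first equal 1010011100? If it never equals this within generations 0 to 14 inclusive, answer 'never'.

Gen 0: 1010100001
Gen 1 (rule 110): 1111100011
Gen 2 (rule 22): 0000010100
Gen 3 (rule 150): 0000110110
Gen 4 (rule 129): 1110000000
Gen 5 (rule 110): 1010000000
Gen 6 (rule 22): 1011000000
Gen 7 (rule 150): 1000100000
Gen 8 (rule 129): 0010001111
Gen 9 (rule 110): 0110011001
Gen 10 (rule 22): 1001100111
Gen 11 (rule 150): 1110011010
Gen 12 (rule 129): 0100000000
Gen 13 (rule 110): 1100000000
Gen 14 (rule 22): 0010000000

Answer: never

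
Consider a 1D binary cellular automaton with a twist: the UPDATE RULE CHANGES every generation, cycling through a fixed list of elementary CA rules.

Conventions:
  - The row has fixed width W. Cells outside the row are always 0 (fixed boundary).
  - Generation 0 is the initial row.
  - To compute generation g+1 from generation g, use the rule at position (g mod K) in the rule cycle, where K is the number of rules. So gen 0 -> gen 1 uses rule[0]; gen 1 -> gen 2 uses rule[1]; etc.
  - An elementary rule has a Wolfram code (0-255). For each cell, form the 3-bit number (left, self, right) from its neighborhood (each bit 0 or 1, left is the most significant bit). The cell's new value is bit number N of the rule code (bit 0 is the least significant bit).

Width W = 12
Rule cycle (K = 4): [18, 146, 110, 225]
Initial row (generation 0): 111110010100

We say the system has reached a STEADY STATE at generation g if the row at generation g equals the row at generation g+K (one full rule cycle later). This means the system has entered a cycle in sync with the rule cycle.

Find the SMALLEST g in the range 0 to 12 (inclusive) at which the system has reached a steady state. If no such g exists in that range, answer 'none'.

Gen 0: 111110010100
Gen 1 (rule 18): 000001100010
Gen 2 (rule 146): 000010010101
Gen 3 (rule 110): 000110111111
Gen 4 (rule 225): 110011011111
Gen 5 (rule 18): 001100000000
Gen 6 (rule 146): 010010000000
Gen 7 (rule 110): 110110000000
Gen 8 (rule 225): 011010111111
Gen 9 (rule 18): 100000000000
Gen 10 (rule 146): 010000000000
Gen 11 (rule 110): 110000000000
Gen 12 (rule 225): 010111111111
Gen 13 (rule 18): 100000000000
Gen 14 (rule 146): 010000000000
Gen 15 (rule 110): 110000000000
Gen 16 (rule 225): 010111111111

Answer: 9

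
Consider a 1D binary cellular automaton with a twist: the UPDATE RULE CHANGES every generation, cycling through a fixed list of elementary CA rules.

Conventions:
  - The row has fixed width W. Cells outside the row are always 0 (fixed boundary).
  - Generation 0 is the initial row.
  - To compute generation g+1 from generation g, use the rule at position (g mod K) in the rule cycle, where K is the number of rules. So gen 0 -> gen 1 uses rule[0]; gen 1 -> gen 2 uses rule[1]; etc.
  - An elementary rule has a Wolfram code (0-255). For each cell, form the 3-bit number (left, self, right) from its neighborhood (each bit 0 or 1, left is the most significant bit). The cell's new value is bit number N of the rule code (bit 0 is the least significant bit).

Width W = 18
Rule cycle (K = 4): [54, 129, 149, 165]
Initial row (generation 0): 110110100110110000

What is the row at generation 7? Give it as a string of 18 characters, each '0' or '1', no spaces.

Answer: 101100101001011101

Derivation:
Gen 0: 110110100110110000
Gen 1 (rule 54): 001001111001001000
Gen 2 (rule 129): 100000110000000011
Gen 3 (rule 149): 111110001111111000
Gen 4 (rule 165): 011100100111110011
Gen 5 (rule 54): 100011111000001100
Gen 6 (rule 129): 001001110011100001
Gen 7 (rule 149): 101100101001011101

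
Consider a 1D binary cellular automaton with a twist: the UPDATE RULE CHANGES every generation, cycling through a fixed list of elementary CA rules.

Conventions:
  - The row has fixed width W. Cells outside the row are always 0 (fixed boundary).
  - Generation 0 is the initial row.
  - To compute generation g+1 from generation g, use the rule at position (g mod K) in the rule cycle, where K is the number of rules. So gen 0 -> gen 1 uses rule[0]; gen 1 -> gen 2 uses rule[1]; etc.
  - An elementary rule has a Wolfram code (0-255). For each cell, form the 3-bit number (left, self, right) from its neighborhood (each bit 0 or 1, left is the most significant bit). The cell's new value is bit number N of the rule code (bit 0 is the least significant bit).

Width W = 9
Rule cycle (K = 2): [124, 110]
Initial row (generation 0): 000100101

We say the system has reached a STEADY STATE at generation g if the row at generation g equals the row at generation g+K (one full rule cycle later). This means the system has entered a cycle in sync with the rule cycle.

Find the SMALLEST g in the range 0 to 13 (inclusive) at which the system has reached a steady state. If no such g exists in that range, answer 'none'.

Gen 0: 000100101
Gen 1 (rule 124): 000110111
Gen 2 (rule 110): 001111101
Gen 3 (rule 124): 001000111
Gen 4 (rule 110): 011001101
Gen 5 (rule 124): 011101111
Gen 6 (rule 110): 110111001
Gen 7 (rule 124): 111101101
Gen 8 (rule 110): 100111111
Gen 9 (rule 124): 110100001
Gen 10 (rule 110): 111100011
Gen 11 (rule 124): 100110011
Gen 12 (rule 110): 101110111
Gen 13 (rule 124): 111011101
Gen 14 (rule 110): 101110111
Gen 15 (rule 124): 111011101

Answer: 12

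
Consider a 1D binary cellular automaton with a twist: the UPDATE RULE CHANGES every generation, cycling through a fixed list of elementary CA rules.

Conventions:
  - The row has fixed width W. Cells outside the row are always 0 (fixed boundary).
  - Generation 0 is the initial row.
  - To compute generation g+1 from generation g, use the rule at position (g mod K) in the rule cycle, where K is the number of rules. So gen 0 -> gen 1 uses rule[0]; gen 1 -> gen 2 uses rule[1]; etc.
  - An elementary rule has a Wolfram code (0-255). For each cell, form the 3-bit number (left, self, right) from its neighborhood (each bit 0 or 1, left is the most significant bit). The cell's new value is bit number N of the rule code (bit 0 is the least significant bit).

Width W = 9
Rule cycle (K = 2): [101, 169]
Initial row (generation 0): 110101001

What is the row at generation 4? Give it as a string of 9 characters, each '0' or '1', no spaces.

Gen 0: 110101001
Gen 1 (rule 101): 011111001
Gen 2 (rule 169): 011110000
Gen 3 (rule 101): 000010111
Gen 4 (rule 169): 111001110

Answer: 111001110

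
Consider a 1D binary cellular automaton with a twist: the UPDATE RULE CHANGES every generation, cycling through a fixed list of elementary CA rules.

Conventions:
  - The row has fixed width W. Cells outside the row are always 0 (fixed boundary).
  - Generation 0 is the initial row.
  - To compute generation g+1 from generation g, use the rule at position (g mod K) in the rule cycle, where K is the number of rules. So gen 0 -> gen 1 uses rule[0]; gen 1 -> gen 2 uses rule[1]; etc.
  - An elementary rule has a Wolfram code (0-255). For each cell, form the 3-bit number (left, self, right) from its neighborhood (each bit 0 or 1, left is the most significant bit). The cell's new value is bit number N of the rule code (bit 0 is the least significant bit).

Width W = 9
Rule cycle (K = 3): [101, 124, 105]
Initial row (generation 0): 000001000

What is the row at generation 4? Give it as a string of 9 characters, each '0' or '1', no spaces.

Answer: 110101101

Derivation:
Gen 0: 000001000
Gen 1 (rule 101): 111101011
Gen 2 (rule 124): 100111111
Gen 3 (rule 105): 000100001
Gen 4 (rule 101): 110101101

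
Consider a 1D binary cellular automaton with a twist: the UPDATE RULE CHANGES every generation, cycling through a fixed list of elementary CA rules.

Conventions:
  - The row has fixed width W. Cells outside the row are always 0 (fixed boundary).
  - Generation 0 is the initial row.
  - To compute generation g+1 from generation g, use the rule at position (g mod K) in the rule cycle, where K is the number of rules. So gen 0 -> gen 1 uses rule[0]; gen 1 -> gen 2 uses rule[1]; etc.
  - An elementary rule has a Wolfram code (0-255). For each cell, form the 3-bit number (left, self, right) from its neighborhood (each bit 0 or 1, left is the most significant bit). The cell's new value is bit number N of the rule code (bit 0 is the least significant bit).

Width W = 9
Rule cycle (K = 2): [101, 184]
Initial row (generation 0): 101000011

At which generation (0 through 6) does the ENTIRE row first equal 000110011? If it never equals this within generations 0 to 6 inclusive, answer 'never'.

Gen 0: 101000011
Gen 1 (rule 101): 111011001
Gen 2 (rule 184): 110110100
Gen 3 (rule 101): 011011101
Gen 4 (rule 184): 010111010
Gen 5 (rule 101): 011001110
Gen 6 (rule 184): 010101101

Answer: never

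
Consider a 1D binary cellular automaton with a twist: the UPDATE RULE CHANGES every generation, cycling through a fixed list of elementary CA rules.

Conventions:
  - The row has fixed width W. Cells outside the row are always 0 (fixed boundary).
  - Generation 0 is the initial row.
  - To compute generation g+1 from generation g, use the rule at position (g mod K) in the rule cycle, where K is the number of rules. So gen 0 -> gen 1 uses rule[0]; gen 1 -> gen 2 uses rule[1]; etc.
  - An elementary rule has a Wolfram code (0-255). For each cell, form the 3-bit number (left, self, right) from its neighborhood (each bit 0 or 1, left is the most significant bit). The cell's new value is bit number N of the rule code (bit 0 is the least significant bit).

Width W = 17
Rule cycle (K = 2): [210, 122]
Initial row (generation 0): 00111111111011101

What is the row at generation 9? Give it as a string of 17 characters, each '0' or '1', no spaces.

Gen 0: 00111111111011101
Gen 1 (rule 210): 01011111111001100
Gen 2 (rule 122): 10110000001111110
Gen 3 (rule 210): 00011000010111111
Gen 4 (rule 122): 00111100101100001
Gen 5 (rule 210): 01011111000110010
Gen 6 (rule 122): 10110001101111101
Gen 7 (rule 210): 00011010100111100
Gen 8 (rule 122): 00111101011100110
Gen 9 (rule 210): 01011100001111011

Answer: 01011100001111011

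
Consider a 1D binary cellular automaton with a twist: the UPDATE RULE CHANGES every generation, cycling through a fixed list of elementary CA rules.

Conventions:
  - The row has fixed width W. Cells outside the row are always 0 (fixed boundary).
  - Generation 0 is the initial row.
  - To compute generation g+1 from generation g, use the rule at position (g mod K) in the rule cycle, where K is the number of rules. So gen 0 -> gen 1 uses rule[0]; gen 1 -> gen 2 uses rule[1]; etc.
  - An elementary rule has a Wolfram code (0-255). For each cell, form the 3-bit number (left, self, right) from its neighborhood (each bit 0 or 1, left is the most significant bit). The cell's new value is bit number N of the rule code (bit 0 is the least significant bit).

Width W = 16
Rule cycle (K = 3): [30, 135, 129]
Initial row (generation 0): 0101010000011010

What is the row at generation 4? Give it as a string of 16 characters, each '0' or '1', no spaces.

Answer: 1010110100111011

Derivation:
Gen 0: 0101010000011010
Gen 1 (rule 30): 1101011000110011
Gen 2 (rule 135): 0001000011000100
Gen 3 (rule 129): 1100011000010001
Gen 4 (rule 30): 1010110100111011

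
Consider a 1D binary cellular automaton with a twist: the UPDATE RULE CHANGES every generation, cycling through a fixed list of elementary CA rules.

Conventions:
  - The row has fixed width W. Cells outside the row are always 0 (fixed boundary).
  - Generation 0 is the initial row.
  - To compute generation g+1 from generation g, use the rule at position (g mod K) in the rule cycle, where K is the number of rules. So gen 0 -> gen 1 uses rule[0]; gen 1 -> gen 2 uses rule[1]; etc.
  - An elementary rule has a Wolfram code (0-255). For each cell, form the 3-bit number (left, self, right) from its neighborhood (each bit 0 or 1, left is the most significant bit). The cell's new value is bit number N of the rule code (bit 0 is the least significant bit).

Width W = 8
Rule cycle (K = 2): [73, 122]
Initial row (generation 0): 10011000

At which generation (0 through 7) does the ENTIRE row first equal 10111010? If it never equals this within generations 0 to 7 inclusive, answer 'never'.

Gen 0: 10011000
Gen 1 (rule 73): 00011011
Gen 2 (rule 122): 00111111
Gen 3 (rule 73): 10100001
Gen 4 (rule 122): 01010010
Gen 5 (rule 73): 00000000
Gen 6 (rule 122): 00000000
Gen 7 (rule 73): 11111111

Answer: never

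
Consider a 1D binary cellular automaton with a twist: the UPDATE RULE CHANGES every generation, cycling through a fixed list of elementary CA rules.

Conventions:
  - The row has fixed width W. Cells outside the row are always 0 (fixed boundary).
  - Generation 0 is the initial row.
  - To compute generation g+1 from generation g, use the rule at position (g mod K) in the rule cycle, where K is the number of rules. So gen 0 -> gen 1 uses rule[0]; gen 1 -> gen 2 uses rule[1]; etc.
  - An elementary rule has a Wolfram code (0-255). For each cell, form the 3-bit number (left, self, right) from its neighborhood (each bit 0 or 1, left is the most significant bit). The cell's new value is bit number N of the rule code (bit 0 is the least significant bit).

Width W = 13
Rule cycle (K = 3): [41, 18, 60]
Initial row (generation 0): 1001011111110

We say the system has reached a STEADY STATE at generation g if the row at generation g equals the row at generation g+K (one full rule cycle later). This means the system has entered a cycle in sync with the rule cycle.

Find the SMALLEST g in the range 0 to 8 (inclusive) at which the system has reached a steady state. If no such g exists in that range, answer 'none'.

Answer: none

Derivation:
Gen 0: 1001011111110
Gen 1 (rule 41): 0000110000000
Gen 2 (rule 18): 0001001000000
Gen 3 (rule 60): 0001101100000
Gen 4 (rule 41): 1101011001111
Gen 5 (rule 18): 0000000110000
Gen 6 (rule 60): 0000000101000
Gen 7 (rule 41): 1111110010011
Gen 8 (rule 18): 0000001101100
Gen 9 (rule 60): 0000001011010
Gen 10 (rule 41): 1111100110100
Gen 11 (rule 18): 0000011000010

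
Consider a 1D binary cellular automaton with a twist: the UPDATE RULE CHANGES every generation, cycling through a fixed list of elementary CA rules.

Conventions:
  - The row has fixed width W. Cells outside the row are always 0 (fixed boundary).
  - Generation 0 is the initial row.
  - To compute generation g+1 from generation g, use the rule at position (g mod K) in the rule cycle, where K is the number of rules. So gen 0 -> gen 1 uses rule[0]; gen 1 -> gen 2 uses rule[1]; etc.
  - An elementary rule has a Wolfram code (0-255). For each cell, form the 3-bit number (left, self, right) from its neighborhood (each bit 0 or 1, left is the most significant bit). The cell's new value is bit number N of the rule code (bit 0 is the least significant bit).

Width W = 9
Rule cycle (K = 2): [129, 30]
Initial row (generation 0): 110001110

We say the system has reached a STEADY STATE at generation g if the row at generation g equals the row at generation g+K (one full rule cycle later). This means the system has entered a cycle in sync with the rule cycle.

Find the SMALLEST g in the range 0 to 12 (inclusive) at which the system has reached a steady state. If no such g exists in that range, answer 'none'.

Answer: none

Derivation:
Gen 0: 110001110
Gen 1 (rule 129): 000100100
Gen 2 (rule 30): 001111110
Gen 3 (rule 129): 100111100
Gen 4 (rule 30): 111100010
Gen 5 (rule 129): 011001000
Gen 6 (rule 30): 110111100
Gen 7 (rule 129): 000011001
Gen 8 (rule 30): 000110111
Gen 9 (rule 129): 110000010
Gen 10 (rule 30): 101000111
Gen 11 (rule 129): 000010010
Gen 12 (rule 30): 000111111
Gen 13 (rule 129): 110011110
Gen 14 (rule 30): 101110001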